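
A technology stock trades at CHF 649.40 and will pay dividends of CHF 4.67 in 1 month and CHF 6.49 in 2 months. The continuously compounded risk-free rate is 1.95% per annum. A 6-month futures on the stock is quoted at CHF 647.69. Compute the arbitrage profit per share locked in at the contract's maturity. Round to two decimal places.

CHF 3.17 per share

PV(dividends) I = 4.67·e^(−0.0195·1/12) + 6.49·e^(−0.0195·2/12) = 11.1314
Fair futures F* = (S − I)·e^(rT) = (649.40 − 11.1314)·e^0.009750 = 638.2686 × 1.009798 = 644.5224
Market CHF 647.69 > fair 644.5224: forward overpriced → cash-and-carry (borrow at r, buy the stock and collect the dividends, short the forward).
Profit at T = |F_mkt − F*| = |647.69 − 644.5224| = CHF 3.17 per share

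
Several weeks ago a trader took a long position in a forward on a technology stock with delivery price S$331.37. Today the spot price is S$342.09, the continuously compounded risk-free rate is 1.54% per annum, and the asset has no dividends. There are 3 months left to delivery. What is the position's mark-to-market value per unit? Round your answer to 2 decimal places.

Current fair forward for the remaining 3 months: F = S·e^(r·T), r = 0.0154
F = 342.09 · e^(0.0154 × 3/12) = 342.09 × 1.003857 = 343.4094
Value of long forward = (F − K)·e^(−rT) = (343.4094 − 331.37) · e^(−0.0154·3/12)
= 12.0394 × 0.996157 = 11.99

S$11.99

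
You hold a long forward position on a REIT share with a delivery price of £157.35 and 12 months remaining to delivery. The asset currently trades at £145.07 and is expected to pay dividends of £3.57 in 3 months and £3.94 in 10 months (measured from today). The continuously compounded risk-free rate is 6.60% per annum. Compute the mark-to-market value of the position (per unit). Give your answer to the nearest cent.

-£9.47

PV(remaining dividends) I = 3.57·e^(−0.0660·3/12) + 3.94·e^(−0.0660·10/12) = 7.2407
Current forward F = (S − I)·e^(rT) = (145.07 − 7.2407)·e^(0.0660·12/12) = 137.8293 × 1.068227 = 147.2330
Value (long) = (F − K)·e^(−rT) = (147.2330 − 157.35) × 0.936131 = -9.4708
Value = -£9.47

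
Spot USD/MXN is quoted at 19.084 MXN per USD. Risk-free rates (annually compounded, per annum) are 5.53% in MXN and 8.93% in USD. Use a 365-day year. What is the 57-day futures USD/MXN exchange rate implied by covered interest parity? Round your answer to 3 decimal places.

18.990

By covered interest parity, F = S · (1+r_MXN)^T / (1+r_USD)^T
= 19.084 × 1.008441 / 1.013447 = 19.084 × 0.995060
F = 18.990 MXN per USD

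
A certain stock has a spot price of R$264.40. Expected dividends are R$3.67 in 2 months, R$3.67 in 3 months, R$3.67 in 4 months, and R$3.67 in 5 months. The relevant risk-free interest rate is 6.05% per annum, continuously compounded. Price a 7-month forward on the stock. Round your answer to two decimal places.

PV(dividends) I = 3.67·e^(−0.0605·2/12) + 3.67·e^(−0.0605·3/12) + 3.67·e^(−0.0605·4/12) + 3.67·e^(−0.0605·5/12)
I = 3.6332 + 3.6149 + 3.5967 + 3.5786 = 14.4234
F = (S − I)·e^(rT) = (264.40 − 14.4234) · e^(0.0605·7/12)
= 249.9766 · e^0.035292 = 249.9766 × 1.035922 = R$258.96

R$258.96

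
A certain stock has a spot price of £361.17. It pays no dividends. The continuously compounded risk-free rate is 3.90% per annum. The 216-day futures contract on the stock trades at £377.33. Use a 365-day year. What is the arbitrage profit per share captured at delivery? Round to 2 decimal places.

£7.73 per share

Fair futures: F* = S·e^(carry·T), with carry = r = 0.0390
F* = 361.17 · e^(0.0390 × 216/365) = 361.17 · e^0.023079 = 361.17 × 1.023347 = £369.6022
Market £377.33 > fair £369.6022: forward overpriced → cash-and-carry (buy spot, short the forward).
At maturity, profit = |F_mkt − F*| = |377.33 − 369.6022| = £7.73 per share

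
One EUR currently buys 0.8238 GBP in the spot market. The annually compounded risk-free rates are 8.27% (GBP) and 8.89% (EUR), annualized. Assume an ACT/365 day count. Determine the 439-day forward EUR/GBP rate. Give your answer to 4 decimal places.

0.8182

By covered interest parity, F = S · (1+r_GBP)^T / (1+r_EUR)^T
= 0.8238 × 1.100283 / 1.107865 = 0.8238 × 0.993156
F = 0.8182 GBP per EUR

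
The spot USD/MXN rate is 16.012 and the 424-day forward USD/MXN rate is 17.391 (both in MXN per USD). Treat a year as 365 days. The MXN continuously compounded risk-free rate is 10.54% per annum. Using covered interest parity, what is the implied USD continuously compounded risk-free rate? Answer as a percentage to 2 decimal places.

F = S·e^((r_MXN − r_USD)T) ⇒ r_USD = r_MXN − ln(F/S)/T
ln(17.391/16.012) = 0.082614; /(424/365) = 0.071118
r_USD = 0.1054 − 0.071118 = 0.034282
r_USD = 3.43%

3.43%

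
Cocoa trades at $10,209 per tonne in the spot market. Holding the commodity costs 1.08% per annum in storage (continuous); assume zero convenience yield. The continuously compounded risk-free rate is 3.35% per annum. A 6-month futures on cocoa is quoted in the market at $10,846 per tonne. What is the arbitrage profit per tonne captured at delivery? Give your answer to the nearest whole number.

$408 per tonne

Fair futures: F* = S·e^(carry·T), with carry = (r + u) = 0.0335 + 0.0108 = 0.0443
F* = 10209 · e^(0.0443 × 6/12) = 10209 · e^0.022150 = 10209 × 1.022397 = $10437.6510
Market $10846 > fair $10437.6510: forward overpriced → cash-and-carry (buy spot, short the forward).
At maturity, profit = |F_mkt − F*| = |10846 − 10437.6510| = $408 per tonne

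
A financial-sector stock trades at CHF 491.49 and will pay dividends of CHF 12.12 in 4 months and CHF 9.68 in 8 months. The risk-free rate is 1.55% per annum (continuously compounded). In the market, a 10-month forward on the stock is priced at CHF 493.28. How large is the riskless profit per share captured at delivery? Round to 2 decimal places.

PV(dividends) I = 12.12·e^(−0.0155·4/12) + 9.68·e^(−0.0155·8/12) = 21.6380
Fair forward F* = (S − I)·e^(rT) = (491.49 − 21.6380)·e^0.012917 = 469.8520 × 1.013001 = 475.9605
Market CHF 493.28 > fair 475.9605: forward overpriced → cash-and-carry (borrow at r, buy the stock and collect the dividends, short the forward).
Profit at T = |F_mkt − F*| = |493.28 − 475.9605| = CHF 17.32 per share

CHF 17.32 per share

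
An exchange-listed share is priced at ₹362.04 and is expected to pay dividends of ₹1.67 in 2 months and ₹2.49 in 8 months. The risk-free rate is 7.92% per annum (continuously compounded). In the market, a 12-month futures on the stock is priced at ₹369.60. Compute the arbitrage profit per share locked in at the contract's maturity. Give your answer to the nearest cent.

₹17.94 per share

PV(dividends) I = 1.67·e^(−0.0792·2/12) + 2.49·e^(−0.0792·8/12) = 4.0100
Fair futures F* = (S − I)·e^(rT) = (362.04 − 4.0100)·e^0.079200 = 358.0300 × 1.082421 = 387.5392
Market ₹369.60 < fair 387.5392: forward underpriced → reverse cash-and-carry (short the stock, invest proceeds at r, pay the dividends, go long the forward).
Profit at T = |F_mkt − F*| = |369.60 − 387.5392| = ₹17.94 per share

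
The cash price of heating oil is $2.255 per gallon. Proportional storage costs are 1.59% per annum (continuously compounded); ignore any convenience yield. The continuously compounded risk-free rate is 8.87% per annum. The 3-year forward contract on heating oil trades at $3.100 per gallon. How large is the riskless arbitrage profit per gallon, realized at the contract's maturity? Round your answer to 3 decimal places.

$0.014 per gallon

Fair forward: F* = S·e^(carry·T), with carry = (r + u) = 0.0887 + 0.0159 = 0.1046
F* = 2.255 · e^(0.1046 × 3) = 2.255 · e^0.313800 = 2.255 × 1.368616 = $3.0862
Market $3.100 > fair $3.0862: forward overpriced → cash-and-carry (buy spot, short the forward).
At maturity, profit = |F_mkt − F*| = |3.100 − 3.0862| = $0.014 per gallon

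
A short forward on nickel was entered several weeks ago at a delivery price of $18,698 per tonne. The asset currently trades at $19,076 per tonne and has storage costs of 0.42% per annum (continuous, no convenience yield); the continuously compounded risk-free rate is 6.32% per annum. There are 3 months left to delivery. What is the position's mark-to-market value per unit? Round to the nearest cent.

-$691.15 per tonne

Current fair forward for the remaining 3 months: F = S·e^((r + u)·T), (r + u) = 0.0632 + 0.0042 = 0.0674
F = 19076 · e^(0.0674 × 3/12) = 19076 × 1.01699276 = 19400.1539
Value of long forward = (F − K)·e^(−rT) = (19400.1539 − 18698) · e^(−0.0632·3/12)
= 702.1539 × 0.98432417 = 691.15
Short position value = −(long value) = -$691.15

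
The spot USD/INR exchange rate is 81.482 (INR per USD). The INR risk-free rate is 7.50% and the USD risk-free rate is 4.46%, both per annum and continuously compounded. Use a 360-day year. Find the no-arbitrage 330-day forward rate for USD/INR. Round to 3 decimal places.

83.785

F = S·e^((r_INR − r_USD)T) = 81.482 · e^((0.0750 − 0.0446) × 330/360)
= 81.482 · e^0.027867 = 81.482 × 1.028259
F = 83.785 INR per USD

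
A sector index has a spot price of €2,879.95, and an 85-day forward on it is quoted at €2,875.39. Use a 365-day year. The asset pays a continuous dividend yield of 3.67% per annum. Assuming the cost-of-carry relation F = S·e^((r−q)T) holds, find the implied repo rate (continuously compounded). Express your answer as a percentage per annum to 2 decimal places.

From F = S·e^((r−q)T): (r − q) = ln(F/S)/T
ln(2875.39/2879.95) = ln(0.998417) = -0.001584
(r − q) = -0.001584 / (85/365) = -0.006802
r = ln(F/S)/T + q = -0.006802 + 0.0367 = 0.029898
r = 2.99%

2.99%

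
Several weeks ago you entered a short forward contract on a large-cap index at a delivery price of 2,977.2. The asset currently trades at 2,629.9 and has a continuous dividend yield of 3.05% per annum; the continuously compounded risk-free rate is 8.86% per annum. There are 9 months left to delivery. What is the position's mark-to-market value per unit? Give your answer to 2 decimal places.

215.37

Current fair forward for the remaining 9 months: F = S·e^((r − q)·T), (r − q) = 0.0886 − 0.0305 = 0.0581
F = 2629.9 · e^(0.0581 × 9/12) = 2629.9 × 1.04453833 = 2747.0314
Value of long forward = (F − K)·e^(−rT) = (2747.0314 − 2977.2) · e^(−0.0886·9/12)
= -230.1686 × 0.93570970 = -215.37
Short position value = −(long value) = 215.37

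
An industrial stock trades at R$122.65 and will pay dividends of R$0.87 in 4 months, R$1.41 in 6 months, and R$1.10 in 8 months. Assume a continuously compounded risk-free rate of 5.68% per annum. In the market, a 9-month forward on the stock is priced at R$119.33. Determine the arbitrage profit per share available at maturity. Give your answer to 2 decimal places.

PV(dividends) I = 0.87·e^(−0.0568·4/12) + 1.41·e^(−0.0568·6/12) + 1.10·e^(−0.0568·8/12) = 3.2833
Fair forward F* = (S − I)·e^(rT) = (122.65 − 3.2833)·e^0.042600 = 119.3667 × 1.043520 = 124.5615
Market R$119.33 < fair 124.5615: forward underpriced → reverse cash-and-carry (short the stock, invest proceeds at r, pay the dividends, go long the forward).
Profit at T = |F_mkt − F*| = |119.33 − 124.5615| = R$5.23 per share

R$5.23 per share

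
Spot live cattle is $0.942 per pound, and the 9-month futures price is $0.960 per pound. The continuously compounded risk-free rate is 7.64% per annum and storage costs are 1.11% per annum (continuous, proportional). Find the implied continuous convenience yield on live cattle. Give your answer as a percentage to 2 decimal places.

6.23%

F = S·e^((r+u−y)T) ⇒ (r+u−y) = ln(F/S)/T
ln(0.960/0.942) = 0.018928; /T ⇒ 0.025237
y = r + u − ln(F/S)/T = 0.0764 + 0.0111 − 0.025237 = 0.062263
y = 6.23%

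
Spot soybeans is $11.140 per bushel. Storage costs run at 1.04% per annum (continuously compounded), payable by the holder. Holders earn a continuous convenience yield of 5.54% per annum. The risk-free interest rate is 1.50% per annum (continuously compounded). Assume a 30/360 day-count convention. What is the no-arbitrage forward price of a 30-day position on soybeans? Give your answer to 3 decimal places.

$11.112 per bushel

Net carry = r + u − y = 0.0150 + 0.0104 − 0.0554 = -0.0300
F = S·e^((r+u−y)T) = 11.140 · e^(-0.0300 × 30/360) = 11.140 · e^-0.002500
= 11.140 × 0.997503 = $11.112 per bushel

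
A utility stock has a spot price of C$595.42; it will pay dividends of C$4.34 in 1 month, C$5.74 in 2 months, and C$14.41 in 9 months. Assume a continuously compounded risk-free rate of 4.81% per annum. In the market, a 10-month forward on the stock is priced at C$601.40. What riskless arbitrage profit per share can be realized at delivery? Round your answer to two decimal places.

PV(dividends) I = 4.34·e^(−0.0481·1/12) + 5.74·e^(−0.0481·2/12) + 14.41·e^(−0.0481·9/12) = 23.9162
Fair forward F* = (S − I)·e^(rT) = (595.42 − 23.9162)·e^0.040083 = 571.5038 × 1.040897 = 594.8766
Market C$601.40 > fair 594.8766: forward overpriced → cash-and-carry (borrow at r, buy the stock and collect the dividends, short the forward).
Profit at T = |F_mkt − F*| = |601.40 − 594.8766| = C$6.52 per share

C$6.52 per share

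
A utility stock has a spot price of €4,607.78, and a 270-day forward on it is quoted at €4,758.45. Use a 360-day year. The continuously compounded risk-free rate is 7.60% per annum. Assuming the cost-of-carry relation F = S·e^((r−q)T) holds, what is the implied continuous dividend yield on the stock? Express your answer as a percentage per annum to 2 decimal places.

3.31%

From F = S·e^((r−q)T): (r − q) = ln(F/S)/T
ln(4758.45/4607.78) = ln(1.032699) = 0.032176
(r − q) = 0.032176 / (270/360) = 0.042901
q = r − ln(F/S)/T = 0.0760 − 0.042901 = 0.033099
q = 3.31%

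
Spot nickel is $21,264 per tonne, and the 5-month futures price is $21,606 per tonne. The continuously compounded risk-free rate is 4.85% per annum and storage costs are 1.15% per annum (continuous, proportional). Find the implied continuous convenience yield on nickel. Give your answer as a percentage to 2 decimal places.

F = S·e^((r+u−y)T) ⇒ (r+u−y) = ln(F/S)/T
ln(21606/21264) = 0.015956; /T ⇒ 0.038294
y = r + u − ln(F/S)/T = 0.0485 + 0.0115 − 0.038294 = 0.021706
y = 2.17%

2.17%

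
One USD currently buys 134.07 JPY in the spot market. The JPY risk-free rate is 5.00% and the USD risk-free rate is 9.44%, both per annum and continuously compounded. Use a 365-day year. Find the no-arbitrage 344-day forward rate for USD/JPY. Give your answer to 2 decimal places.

128.58

F = S·e^((r_JPY − r_USD)T) = 134.07 · e^((0.0500 − 0.0944) × 344/365)
= 134.07 · e^-0.041845 = 134.07 × 0.959018
F = 128.58 JPY per USD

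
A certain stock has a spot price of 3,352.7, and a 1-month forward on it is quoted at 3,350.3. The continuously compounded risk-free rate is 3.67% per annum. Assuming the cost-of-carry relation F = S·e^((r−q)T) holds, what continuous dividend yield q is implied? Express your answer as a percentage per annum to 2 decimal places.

4.53%

From F = S·e^((r−q)T): (r − q) = ln(F/S)/T
ln(3350.3/3352.7) = ln(0.999284) = -0.000716
(r − q) = -0.000716 / (1/12) = -0.008592
q = r − ln(F/S)/T = 0.0367 + 0.008592 = 0.045292
q = 4.53%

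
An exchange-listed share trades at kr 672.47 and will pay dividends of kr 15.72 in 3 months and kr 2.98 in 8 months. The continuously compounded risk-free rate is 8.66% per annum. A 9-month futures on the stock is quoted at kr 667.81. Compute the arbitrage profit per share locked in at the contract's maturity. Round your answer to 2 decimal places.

PV(dividends) I = 15.72·e^(−0.0866·3/12) + 2.98·e^(−0.0866·8/12) = 18.1961
Fair futures F* = (S − I)·e^(rT) = (672.47 − 18.1961)·e^0.064950 = 654.2739 × 1.067106 = 698.1796
Market kr 667.81 < fair 698.1796: forward underpriced → reverse cash-and-carry (short the stock, invest proceeds at r, pay the dividends, go long the forward).
Profit at T = |F_mkt − F*| = |667.81 − 698.1796| = kr 30.37 per share

kr 30.37 per share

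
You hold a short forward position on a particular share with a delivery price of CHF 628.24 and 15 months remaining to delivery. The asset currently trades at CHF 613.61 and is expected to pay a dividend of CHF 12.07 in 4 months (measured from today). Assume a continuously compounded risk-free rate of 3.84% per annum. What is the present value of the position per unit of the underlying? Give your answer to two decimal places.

-CHF 2.90

PV(remaining dividends) I = 12.07·e^(−0.0384·4/12) = 11.9165
Current forward F = (S − I)·e^(rT) = (613.61 − 11.9165)·e^(0.0384·15/12) = 601.6935 × 1.049171 = 631.2794
Value (long) = (F − K)·e^(−rT) = (631.2794 − 628.24) × 0.953134 = 2.8970
Short position value = −(long value) = -CHF 2.90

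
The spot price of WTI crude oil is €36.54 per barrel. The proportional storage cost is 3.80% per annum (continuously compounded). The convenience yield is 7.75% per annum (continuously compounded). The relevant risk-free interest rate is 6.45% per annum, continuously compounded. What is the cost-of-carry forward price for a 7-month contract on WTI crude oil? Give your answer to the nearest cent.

Net carry = r + u − y = 0.0645 + 0.0380 − 0.0775 = 0.0250
F = S·e^((r+u−y)T) = 36.54 · e^(0.0250 × 7/12) = 36.54 · e^0.014583
= 36.54 × 1.014690 = €37.08 per barrel

€37.08 per barrel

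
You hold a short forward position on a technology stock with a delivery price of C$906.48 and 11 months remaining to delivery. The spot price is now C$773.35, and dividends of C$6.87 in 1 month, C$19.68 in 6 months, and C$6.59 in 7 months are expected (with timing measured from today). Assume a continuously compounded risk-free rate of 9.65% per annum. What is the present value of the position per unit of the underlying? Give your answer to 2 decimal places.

PV(remaining dividends) I = 6.87·e^(−0.0965·1/12) + 19.68·e^(−0.0965·6/12) + 6.59·e^(−0.0965·7/12) = 31.7972
Current forward F = (S − I)·e^(rT) = (773.35 − 31.7972)·e^(0.0965·11/12) = 741.5528 × 1.092489 = 810.1383
Value (long) = (F − K)·e^(−rT) = (810.1383 − 906.48) × 0.915341 = -88.1855
Short position value = −(long value) = C$88.19

C$88.19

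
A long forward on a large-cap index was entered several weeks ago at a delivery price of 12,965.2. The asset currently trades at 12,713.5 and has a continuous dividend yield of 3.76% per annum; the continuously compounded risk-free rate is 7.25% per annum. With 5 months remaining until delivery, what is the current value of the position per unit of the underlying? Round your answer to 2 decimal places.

-63.53

Current fair forward for the remaining 5 months: F = S·e^((r − q)·T), (r − q) = 0.0725 − 0.0376 = 0.0349
F = 12713.5 · e^(0.0349 × 5/12) = 12713.5 × 1.01464791 = 12899.7262
Value of long forward = (F − K)·e^(−rT) = (12899.7262 − 12965.2) · e^(−0.0725·5/12)
= -65.4738 × 0.97024338 = -63.53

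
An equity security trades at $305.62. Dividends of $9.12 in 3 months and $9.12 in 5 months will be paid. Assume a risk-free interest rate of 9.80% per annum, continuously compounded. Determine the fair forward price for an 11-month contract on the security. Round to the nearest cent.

PV(dividends) I = 9.12·e^(−0.0980·3/12) + 9.12·e^(−0.0980·5/12)
I = 8.8993 + 8.7551 = 17.6544
F = (S − I)·e^(rT) = (305.62 − 17.6544) · e^(0.0980·11/12)
= 287.9656 · e^0.089833 = 287.9656 × 1.093992 = $315.03

$315.03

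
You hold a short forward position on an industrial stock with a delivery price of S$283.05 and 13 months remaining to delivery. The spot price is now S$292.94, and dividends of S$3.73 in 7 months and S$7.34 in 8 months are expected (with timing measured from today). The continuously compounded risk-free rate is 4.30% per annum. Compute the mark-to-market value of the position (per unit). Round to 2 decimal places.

PV(remaining dividends) I = 3.73·e^(−0.0430·7/12) + 7.34·e^(−0.0430·8/12) = 10.7702
Current forward F = (S − I)·e^(rT) = (292.94 − 10.7702)·e^(0.0430·13/12) = 282.1698 × 1.047685 = 295.6251
Value (long) = (F − K)·e^(−rT) = (295.6251 − 283.05) × 0.954485 = 12.0027
Short position value = −(long value) = -S$12.00

-S$12.00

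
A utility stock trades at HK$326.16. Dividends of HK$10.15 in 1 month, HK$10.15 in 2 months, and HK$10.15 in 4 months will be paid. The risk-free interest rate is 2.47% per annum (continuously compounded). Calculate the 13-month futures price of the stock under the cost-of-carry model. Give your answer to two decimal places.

PV(dividends) I = 10.15·e^(−0.0247·1/12) + 10.15·e^(−0.0247·2/12) + 10.15·e^(−0.0247·4/12)
I = 10.1291 + 10.1083 + 10.0668 = 30.3042
F = (S − I)·e^(rT) = (326.16 − 30.3042) · e^(0.0247·13/12)
= 295.8558 · e^0.026758 = 295.8558 × 1.027119 = HK$303.88

HK$303.88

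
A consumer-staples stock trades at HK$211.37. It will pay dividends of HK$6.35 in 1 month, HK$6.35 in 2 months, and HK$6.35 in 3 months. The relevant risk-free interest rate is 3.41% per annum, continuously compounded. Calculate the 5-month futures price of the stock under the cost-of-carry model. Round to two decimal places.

HK$195.18

PV(dividends) I = 6.35·e^(−0.0341·1/12) + 6.35·e^(−0.0341·2/12) + 6.35·e^(−0.0341·3/12)
I = 6.3320 + 6.3140 + 6.2961 = 18.9421
F = (S − I)·e^(rT) = (211.37 − 18.9421) · e^(0.0341·5/12)
= 192.4279 · e^0.014208 = 192.4279 × 1.014309 = HK$195.18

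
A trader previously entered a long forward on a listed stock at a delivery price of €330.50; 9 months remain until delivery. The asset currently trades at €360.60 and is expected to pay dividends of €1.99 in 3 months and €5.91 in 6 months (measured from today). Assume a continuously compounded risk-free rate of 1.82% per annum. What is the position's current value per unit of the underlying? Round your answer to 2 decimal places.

€26.74

PV(remaining dividends) I = 1.99·e^(−0.0182·3/12) + 5.91·e^(−0.0182·6/12) = 7.8374
Current forward F = (S − I)·e^(rT) = (360.60 − 7.8374)·e^(0.0182·9/12) = 352.7626 × 1.013744 = 357.6110
Value (long) = (F − K)·e^(−rT) = (357.6110 − 330.50) × 0.986443 = 26.7435
Value = €26.74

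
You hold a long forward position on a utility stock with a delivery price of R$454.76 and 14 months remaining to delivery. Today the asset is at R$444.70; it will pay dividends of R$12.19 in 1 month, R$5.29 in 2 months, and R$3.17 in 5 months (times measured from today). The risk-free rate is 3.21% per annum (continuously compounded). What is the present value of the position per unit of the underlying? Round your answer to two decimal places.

-R$13.89

PV(remaining dividends) I = 12.19·e^(−0.0321·1/12) + 5.29·e^(−0.0321·2/12) + 3.17·e^(−0.0321·5/12) = 20.5471
Current forward F = (S − I)·e^(rT) = (444.70 − 20.5471)·e^(0.0321·14/12) = 424.1529 × 1.038160 = 440.3386
Value (long) = (F − K)·e^(−rT) = (440.3386 − 454.76) × 0.963243 = -13.8913
Value = -R$13.89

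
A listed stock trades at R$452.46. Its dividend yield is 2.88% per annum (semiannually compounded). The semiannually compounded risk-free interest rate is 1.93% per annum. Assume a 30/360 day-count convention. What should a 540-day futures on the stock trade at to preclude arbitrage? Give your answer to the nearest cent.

F = S · (1+r/2)^(2T) / (1+q/2)^(2T)
= 452.46 × 1.029230 / 1.043825 = 452.46 × 0.986018
F = R$446.13

R$446.13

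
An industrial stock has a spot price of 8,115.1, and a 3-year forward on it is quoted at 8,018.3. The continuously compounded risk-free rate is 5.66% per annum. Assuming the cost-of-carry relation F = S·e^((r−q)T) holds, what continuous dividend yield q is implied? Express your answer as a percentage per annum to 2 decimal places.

From F = S·e^((r−q)T): (r − q) = ln(F/S)/T
ln(8018.3/8115.1) = ln(0.988072) = -0.012000
(r − q) = -0.012000 / (3) = -0.004000
q = r − ln(F/S)/T = 0.0566 + 0.004000 = 0.060600
q = 6.06%

6.06%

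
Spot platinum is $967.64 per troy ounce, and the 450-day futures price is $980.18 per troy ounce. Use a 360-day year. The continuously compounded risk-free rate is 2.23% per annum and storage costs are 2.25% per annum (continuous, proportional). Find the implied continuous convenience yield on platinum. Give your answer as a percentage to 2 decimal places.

3.45%

F = S·e^((r+u−y)T) ⇒ (r+u−y) = ln(F/S)/T
ln(980.18/967.64) = 0.012876; /T ⇒ 0.010301
y = r + u − ln(F/S)/T = 0.0223 + 0.0225 − 0.010301 = 0.034499
y = 3.45%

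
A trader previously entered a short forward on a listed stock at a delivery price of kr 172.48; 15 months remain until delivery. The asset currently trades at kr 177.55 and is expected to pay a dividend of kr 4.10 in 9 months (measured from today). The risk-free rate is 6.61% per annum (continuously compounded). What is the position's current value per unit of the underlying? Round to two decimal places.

-kr 14.85

PV(remaining dividends) I = 4.10·e^(−0.0661·9/12) = 3.9017
Current forward F = (S − I)·e^(rT) = (177.55 − 3.9017)·e^(0.0661·15/12) = 173.6483 × 1.086134 = 188.6053
Value (long) = (F − K)·e^(−rT) = (188.6053 − 172.48) × 0.920696 = 14.8465
Short position value = −(long value) = -kr 14.85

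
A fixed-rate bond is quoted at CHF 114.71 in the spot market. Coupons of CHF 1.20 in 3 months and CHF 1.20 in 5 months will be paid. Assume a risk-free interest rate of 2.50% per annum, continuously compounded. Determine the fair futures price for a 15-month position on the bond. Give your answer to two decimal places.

PV(coupons) I = 1.20·e^(−0.0250·3/12) + 1.20·e^(−0.0250·5/12)
I = 1.1925 + 1.1876 = 2.3801
F = (S − I)·e^(rT) = (114.71 − 2.3801) · e^(0.0250·15/12)
= 112.3299 · e^0.031250 = 112.3299 × 1.031743 = CHF 115.90

CHF 115.90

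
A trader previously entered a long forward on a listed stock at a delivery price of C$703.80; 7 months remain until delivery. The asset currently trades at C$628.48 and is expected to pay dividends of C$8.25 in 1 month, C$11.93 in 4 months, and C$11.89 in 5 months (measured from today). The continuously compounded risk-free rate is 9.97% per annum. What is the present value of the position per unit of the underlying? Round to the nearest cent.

-C$66.68

PV(remaining dividends) I = 8.25·e^(−0.0997·1/12) + 11.93·e^(−0.0997·4/12) + 11.89·e^(−0.0997·5/12) = 31.1280
Current forward F = (S − I)·e^(rT) = (628.48 − 31.1280)·e^(0.0997·7/12) = 597.3520 × 1.059883 = 633.1232
Value (long) = (F − K)·e^(−rT) = (633.1232 − 703.80) × 0.943501 = -66.6836
Value = -C$66.68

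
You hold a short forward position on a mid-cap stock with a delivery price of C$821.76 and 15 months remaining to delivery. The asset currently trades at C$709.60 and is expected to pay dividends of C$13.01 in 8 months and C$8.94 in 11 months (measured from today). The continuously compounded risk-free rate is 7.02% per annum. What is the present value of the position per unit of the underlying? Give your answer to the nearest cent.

C$63.92

PV(remaining dividends) I = 13.01·e^(−0.0702·8/12) + 8.94·e^(−0.0702·11/12) = 20.7980
Current forward F = (S − I)·e^(rT) = (709.60 − 20.7980)·e^(0.0702·15/12) = 688.8020 × 1.091715 = 751.9755
Value (long) = (F − K)·e^(−rT) = (751.9755 − 821.76) × 0.915990 = -63.9219
Short position value = −(long value) = C$63.92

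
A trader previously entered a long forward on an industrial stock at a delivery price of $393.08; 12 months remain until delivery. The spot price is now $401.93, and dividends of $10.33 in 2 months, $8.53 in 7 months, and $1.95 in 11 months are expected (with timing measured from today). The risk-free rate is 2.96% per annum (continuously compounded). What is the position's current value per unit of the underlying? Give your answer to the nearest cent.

-$0.25

PV(remaining dividends) I = 10.33·e^(−0.0296·2/12) + 8.53·e^(−0.0296·7/12) + 1.95·e^(−0.0296·11/12) = 20.5609
Current forward F = (S − I)·e^(rT) = (401.93 − 20.5609)·e^(0.0296·12/12) = 381.3691 × 1.030042 = 392.8262
Value (long) = (F − K)·e^(−rT) = (392.8262 − 393.08) × 0.970834 = -0.2464
Value = -$0.25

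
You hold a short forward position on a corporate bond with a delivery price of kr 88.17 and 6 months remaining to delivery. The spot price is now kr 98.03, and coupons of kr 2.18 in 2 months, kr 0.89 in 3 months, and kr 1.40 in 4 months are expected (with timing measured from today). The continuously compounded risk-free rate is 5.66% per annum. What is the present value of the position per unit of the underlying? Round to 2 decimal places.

PV(remaining coupons) I = 2.18·e^(−0.0566·2/12) + 0.89·e^(−0.0566·3/12) + 1.40·e^(−0.0566·4/12) = 4.4109
Current forward F = (S − I)·e^(rT) = (98.03 − 4.4109)·e^(0.0566·6/12) = 93.6191 × 1.028704 = 96.3063
Value (long) = (F − K)·e^(−rT) = (96.3063 − 88.17) × 0.972097 = 7.9093
Short position value = −(long value) = -kr 7.91

-kr 7.91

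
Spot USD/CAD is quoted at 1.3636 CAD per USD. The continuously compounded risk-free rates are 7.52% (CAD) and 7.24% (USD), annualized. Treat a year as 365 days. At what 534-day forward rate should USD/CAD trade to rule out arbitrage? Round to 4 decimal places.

F = S·e^((r_CAD − r_USD)T) = 1.3636 · e^((0.0752 − 0.0724) × 534/365)
= 1.3636 · e^0.004096 = 1.3636 × 1.004104
F = 1.3692 CAD per USD

1.3692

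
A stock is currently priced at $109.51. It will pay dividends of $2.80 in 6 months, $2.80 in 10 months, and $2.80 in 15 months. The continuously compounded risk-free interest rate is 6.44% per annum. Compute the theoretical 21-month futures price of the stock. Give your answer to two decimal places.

$113.68

PV(dividends) I = 2.80·e^(−0.0644·6/12) + 2.80·e^(−0.0644·10/12) + 2.80·e^(−0.0644·15/12)
I = 2.7113 + 2.6537 + 2.5834 = 7.9484
F = (S − I)·e^(rT) = (109.51 − 7.9484) · e^(0.0644·21/12)
= 101.5616 · e^0.112700 = 101.5616 × 1.119296 = $113.68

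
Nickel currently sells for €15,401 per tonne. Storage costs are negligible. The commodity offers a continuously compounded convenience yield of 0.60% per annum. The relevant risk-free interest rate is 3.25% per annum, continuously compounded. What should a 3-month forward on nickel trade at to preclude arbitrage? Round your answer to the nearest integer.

Net carry = r + u − y = 0.0325 + 0.0000 − 0.0060 = 0.0265
F = S·e^((r+u−y)T) = 15401 · e^(0.0265 × 3/12) = 15401 · e^0.006625
= 15401 × 1.006647 = €15,503 per tonne

€15,503 per tonne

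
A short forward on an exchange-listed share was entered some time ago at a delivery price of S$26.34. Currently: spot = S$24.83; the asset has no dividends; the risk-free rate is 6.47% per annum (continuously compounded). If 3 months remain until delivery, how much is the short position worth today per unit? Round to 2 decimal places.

S$1.09

Current fair forward for the remaining 3 months: F = S·e^(r·T), r = 0.0647
F = 24.83 · e^(0.0647 × 3/12) = 24.83 × 1.016307 = 25.2349
Value of long forward = (F − K)·e^(−rT) = (25.2349 − 26.34) · e^(−0.0647·3/12)
= -1.1051 × 0.983955 = -1.09
Short position value = −(long value) = S$1.09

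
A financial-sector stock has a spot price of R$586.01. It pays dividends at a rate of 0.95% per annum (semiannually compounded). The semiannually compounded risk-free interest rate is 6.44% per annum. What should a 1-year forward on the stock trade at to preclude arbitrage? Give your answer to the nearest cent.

F = S · (1+r/2)^(2T) / (1+q/2)^(2T)
= 586.01 × 1.065437 / 1.009523 = 586.01 × 1.055387
F = R$618.47

R$618.47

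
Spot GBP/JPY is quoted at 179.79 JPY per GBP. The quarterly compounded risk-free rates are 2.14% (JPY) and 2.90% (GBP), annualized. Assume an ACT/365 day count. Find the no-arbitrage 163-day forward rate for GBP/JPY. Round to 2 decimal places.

179.18

By covered interest parity, F = S · (1+r_JPY/4)^(4T) / (1+r_GBP/4)^(4T)
= 179.79 × 1.009577 / 1.012988 = 179.79 × 0.996633
F = 179.18 JPY per GBP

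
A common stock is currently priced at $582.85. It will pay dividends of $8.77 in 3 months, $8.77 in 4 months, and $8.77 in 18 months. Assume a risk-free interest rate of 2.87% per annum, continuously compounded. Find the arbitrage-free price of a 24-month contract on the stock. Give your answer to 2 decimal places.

PV(dividends) I = 8.77·e^(−0.0287·3/12) + 8.77·e^(−0.0287·4/12) + 8.77·e^(−0.0287·18/12)
I = 8.7073 + 8.6865 + 8.4005 = 25.7943
F = (S − I)·e^(rT) = (582.85 − 25.7943) · e^(0.0287·24/12)
= 557.0557 · e^0.057400 = 557.0557 × 1.059079 = $589.97

$589.97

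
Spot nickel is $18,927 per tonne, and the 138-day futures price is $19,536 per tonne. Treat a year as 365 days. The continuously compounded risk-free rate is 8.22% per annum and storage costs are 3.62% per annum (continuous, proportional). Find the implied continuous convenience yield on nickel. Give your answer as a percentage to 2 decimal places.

3.46%

F = S·e^((r+u−y)T) ⇒ (r+u−y) = ln(F/S)/T
ln(19536/18927) = 0.031669; /T ⇒ 0.083762
y = r + u − ln(F/S)/T = 0.0822 + 0.0362 − 0.083762 = 0.034638
y = 3.46%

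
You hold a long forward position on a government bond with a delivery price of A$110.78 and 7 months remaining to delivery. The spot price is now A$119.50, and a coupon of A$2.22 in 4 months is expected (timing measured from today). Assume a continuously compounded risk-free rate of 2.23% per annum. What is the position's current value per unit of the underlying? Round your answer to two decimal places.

A$7.95

PV(remaining coupons) I = 2.22·e^(−0.0223·4/12) = 2.2036
Current forward F = (S − I)·e^(rT) = (119.50 − 2.2036)·e^(0.0223·7/12) = 117.2964 × 1.013093 = 118.8322
Value (long) = (F − K)·e^(−rT) = (118.8322 − 110.78) × 0.987076 = 7.9481
Value = A$7.95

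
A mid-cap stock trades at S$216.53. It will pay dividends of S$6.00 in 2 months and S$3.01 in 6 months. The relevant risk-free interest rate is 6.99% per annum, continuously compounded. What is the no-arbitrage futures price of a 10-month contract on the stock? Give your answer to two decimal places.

PV(dividends) I = 6.00·e^(−0.0699·2/12) + 3.01·e^(−0.0699·6/12)
I = 5.9305 + 2.9066 = 8.8371
F = (S − I)·e^(rT) = (216.53 − 8.8371) · e^(0.0699·10/12)
= 207.6929 · e^0.058250 = 207.6929 × 1.059980 = S$220.15

S$220.15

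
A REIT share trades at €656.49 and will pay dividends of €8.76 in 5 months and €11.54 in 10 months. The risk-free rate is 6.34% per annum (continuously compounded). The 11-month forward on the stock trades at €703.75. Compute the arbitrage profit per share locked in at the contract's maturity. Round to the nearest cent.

€28.62 per share

PV(dividends) I = 8.76·e^(−0.0634·5/12) + 11.54·e^(−0.0634·10/12) = 19.4777
Fair forward F* = (S − I)·e^(rT) = (656.49 − 19.4777)·e^0.058117 = 637.0123 × 1.059839 = 675.1305
Market €703.75 > fair 675.1305: forward overpriced → cash-and-carry (borrow at r, buy the stock and collect the dividends, short the forward).
Profit at T = |F_mkt − F*| = |703.75 − 675.1305| = €28.62 per share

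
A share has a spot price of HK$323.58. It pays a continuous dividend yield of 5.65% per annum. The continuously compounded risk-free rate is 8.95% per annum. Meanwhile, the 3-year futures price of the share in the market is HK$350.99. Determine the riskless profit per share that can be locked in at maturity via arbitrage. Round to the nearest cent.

HK$6.26 per share

Fair futures: F* = S·e^(carry·T), with carry = (r − q) = 0.0895 − 0.0565 = 0.0330
F* = 323.58 · e^(0.0330 × 3) = 323.58 · e^0.099000 = 323.58 × 1.104066 = HK$357.2537
Market HK$350.99 < fair HK$357.2537: forward underpriced → reverse cash-and-carry (short spot, go long the forward).
At maturity, profit = |F_mkt − F*| = |350.99 − 357.2537| = HK$6.26 per share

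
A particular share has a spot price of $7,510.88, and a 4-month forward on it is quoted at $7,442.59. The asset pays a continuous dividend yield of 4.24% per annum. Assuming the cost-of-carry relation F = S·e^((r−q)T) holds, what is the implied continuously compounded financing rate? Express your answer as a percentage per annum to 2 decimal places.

1.50%

From F = S·e^((r−q)T): (r − q) = ln(F/S)/T
ln(7442.59/7510.88) = ln(0.990908) = -0.009134
(r − q) = -0.009134 / (4/12) = -0.027402
r = ln(F/S)/T + q = -0.027402 + 0.0424 = 0.014998
r = 1.50%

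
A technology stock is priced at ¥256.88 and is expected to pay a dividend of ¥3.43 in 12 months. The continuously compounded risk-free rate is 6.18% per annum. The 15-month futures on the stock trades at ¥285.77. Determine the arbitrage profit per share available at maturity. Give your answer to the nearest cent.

PV(dividends) I = 3.43·e^(−0.0618·12/12) = 3.2244
Fair futures F* = (S − I)·e^(rT) = (256.88 − 3.2244)·e^0.077250 = 253.6556 × 1.080312 = 274.0272
Market ¥285.77 > fair 274.0272: forward overpriced → cash-and-carry (borrow at r, buy the stock and collect the dividends, short the forward).
Profit at T = |F_mkt − F*| = |285.77 − 274.0272| = ¥11.74 per share

¥11.74 per share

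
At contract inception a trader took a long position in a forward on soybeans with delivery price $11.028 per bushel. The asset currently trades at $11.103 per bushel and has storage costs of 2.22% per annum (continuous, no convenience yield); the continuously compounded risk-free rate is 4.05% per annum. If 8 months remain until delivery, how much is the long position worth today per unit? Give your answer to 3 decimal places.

Current fair forward for the remaining 8 months: F = S·e^((r + u)·T), (r + u) = 0.0405 + 0.0222 = 0.0627
F = 11.103 · e^(0.0627 × 8/12) = 11.103 × 1.042686 = 11.5769
Value of long forward = (F − K)·e^(−rT) = (11.5769 − 11.028) · e^(−0.0405·8/12)
= 0.5489 × 0.973361 = 0.534

$0.534 per bushel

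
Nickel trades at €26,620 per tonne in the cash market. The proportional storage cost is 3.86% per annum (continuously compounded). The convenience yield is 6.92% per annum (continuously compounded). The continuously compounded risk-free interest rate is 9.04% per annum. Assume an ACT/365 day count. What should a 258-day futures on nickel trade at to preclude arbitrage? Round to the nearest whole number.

Net carry = r + u − y = 0.0904 + 0.0386 − 0.0692 = 0.0598
F = S·e^((r+u−y)T) = 26620 · e^(0.0598 × 258/365) = 26620 · e^0.042270
= 26620 × 1.043176 = €27,769 per tonne

€27,769 per tonne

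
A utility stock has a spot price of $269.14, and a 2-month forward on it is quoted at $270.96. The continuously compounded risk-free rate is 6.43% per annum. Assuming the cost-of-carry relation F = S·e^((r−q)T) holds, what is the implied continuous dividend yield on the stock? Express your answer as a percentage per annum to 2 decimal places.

From F = S·e^((r−q)T): (r − q) = ln(F/S)/T
ln(270.96/269.14) = ln(1.006762) = 0.006739
(r − q) = 0.006739 / (2/12) = 0.040434
q = r − ln(F/S)/T = 0.0643 − 0.040434 = 0.023866
q = 2.39%

2.39%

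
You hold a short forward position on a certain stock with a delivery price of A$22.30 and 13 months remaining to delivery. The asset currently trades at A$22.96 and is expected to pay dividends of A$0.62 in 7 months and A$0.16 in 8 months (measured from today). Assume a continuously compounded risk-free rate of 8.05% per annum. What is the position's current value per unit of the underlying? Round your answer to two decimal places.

-A$1.78

PV(remaining dividends) I = 0.62·e^(−0.0805·7/12) + 0.16·e^(−0.0805·8/12) = 0.7432
Current forward F = (S − I)·e^(rT) = (22.96 − 0.7432)·e^(0.0805·13/12) = 22.2168 × 1.091124 = 24.2413
Value (long) = (F − K)·e^(−rT) = (24.2413 − 22.30) × 0.916486 = 1.7792
Short position value = −(long value) = -A$1.78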